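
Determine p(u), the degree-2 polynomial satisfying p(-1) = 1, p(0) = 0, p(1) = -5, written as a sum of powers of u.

L_0(u) = u(u - 1) / [2] = (1/2)u^2 - (1/2)u
L_1(u) = (u + 1)(u - 1) / [-1] = -u^2 + 1
L_2(u) = (u + 1)u / [2] = (1/2)u^2 + (1/2)u
p(u) = 1·L_0 + 0·L_1 + (-5)·L_2
  1·L_0(u) = (1/2)u^2 - (1/2)u
  0·L_1(u) = 0
  (-5)·L_2(u) = -(5/2)u^2 - (5/2)u
Adding term by term: -2u^2 - 3u

p(u) = -2u^2 - 3u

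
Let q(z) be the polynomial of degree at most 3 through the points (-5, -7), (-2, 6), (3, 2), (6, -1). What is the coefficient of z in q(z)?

-31/40

Build the Lagrange basis polynomials:
L_0(z) = (z + 2)(z - 3)(z - 6) / [-264] = -(1/264)z^3 + (7/264)z^2 - 3/22
L_1(z) = (z + 5)(z - 3)(z - 6) / [120] = (1/120)z^3 - (1/30)z^2 - (9/40)z + 3/4
L_2(z) = (z + 5)(z + 2)(z - 6) / [-120] = -(1/120)z^3 - (1/120)z^2 + (4/15)z + 1/2
L_3(z) = (z + 5)(z + 2)(z - 3) / [264] = (1/264)z^3 + (1/66)z^2 - (1/24)z - 5/44
q(z) = (-7)·L_0 + 6·L_1 + 2·L_2 + (-1)·L_3
Only the coefficient of z is needed; take it from each L_i and combine:
(-7)·(0) + 6·(-9/40) + 2·(4/15) + (-1)·(-1/24) = -31/40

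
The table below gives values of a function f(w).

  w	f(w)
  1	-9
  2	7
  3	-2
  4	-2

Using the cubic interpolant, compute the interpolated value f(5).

41

Evaluate each Lagrange basis at w = 5:
L_0(5) = (3)·(2)·(1)/[(-1)·(-2)·(-3)] = -1
L_1(5) = (4)·(2)·(1)/[(1)·(-1)·(-2)] = 4
L_2(5) = (4)·(3)·(1)/[(2)·(1)·(-1)] = -6
L_3(5) = (4)·(3)·(2)/[(3)·(2)·(1)] = 4
Sum: (-9)·(-1) + 7·(4) + (-2)·(-6) + (-2)·(4) = 41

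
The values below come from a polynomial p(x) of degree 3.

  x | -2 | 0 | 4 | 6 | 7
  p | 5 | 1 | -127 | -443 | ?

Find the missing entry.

The 4 known values determine p uniquely (degree ≤ 3).
L_0(7) = (7)·(3)·(1)/[(-2)·(-6)·(-8)] = -7/32
L_1(7) = (9)·(3)·(1)/[(2)·(-4)·(-6)] = 9/16
L_2(7) = (9)·(7)·(1)/[(6)·(4)·(-2)] = -21/16
L_3(7) = (9)·(7)·(3)/[(8)·(6)·(2)] = 63/32
Sum: 5·(-7/32) + 1·(9/16) + (-127)·(-21/16) + (-443)·(63/32) = -706

-706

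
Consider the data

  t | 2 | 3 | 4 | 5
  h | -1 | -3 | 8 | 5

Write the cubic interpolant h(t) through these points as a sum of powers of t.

L_0(t) = (t - 3)(t - 4)(t - 5) / [-6] = -(1/6)t^3 + 2t^2 - (47/6)t + 10
L_1(t) = (t - 2)(t - 4)(t - 5) / [2] = (1/2)t^3 - (11/2)t^2 + 19t - 20
L_2(t) = (t - 2)(t - 3)(t - 5) / [-2] = -(1/2)t^3 + 5t^2 - (31/2)t + 15
L_3(t) = (t - 2)(t - 3)(t - 4) / [6] = (1/6)t^3 - (3/2)t^2 + (13/3)t - 4
h(t) = (-1)·L_0 + (-3)·L_1 + 8·L_2 + 5·L_3
  (-1)·L_0(t) = (1/6)t^3 - 2t^2 + (47/6)t - 10
  (-3)·L_1(t) = -(3/2)t^3 + (33/2)t^2 - 57t + 60
  8·L_2(t) = -4t^3 + 40t^2 - 124t + 120
  5·L_3(t) = (5/6)t^3 - (15/2)t^2 + (65/3)t - 20
Adding term by term: -(9/2)t^3 + 47t^2 - (303/2)t + 150

h(t) = -(9/2)t^3 + 47t^2 - (303/2)t + 150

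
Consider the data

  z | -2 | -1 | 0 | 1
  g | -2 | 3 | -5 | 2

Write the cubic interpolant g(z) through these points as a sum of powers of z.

L_0(z) = (z + 1)z(z - 1) / [-6] = -(1/6)z^3 + (1/6)z
L_1(z) = (z + 2)z(z - 1) / [2] = (1/2)z^3 + (1/2)z^2 - z
L_2(z) = (z + 2)(z + 1)(z - 1) / [-2] = -(1/2)z^3 - z^2 + (1/2)z + 1
L_3(z) = (z + 2)(z + 1)z / [6] = (1/6)z^3 + (1/2)z^2 + (1/3)z
g(z) = (-2)·L_0 + 3·L_1 + (-5)·L_2 + 2·L_3
  (-2)·L_0(z) = (1/3)z^3 - (1/3)z
  3·L_1(z) = (3/2)z^3 + (3/2)z^2 - 3z
  (-5)·L_2(z) = (5/2)z^3 + 5z^2 - (5/2)z - 5
  2·L_3(z) = (1/3)z^3 + z^2 + (2/3)z
Adding term by term: (14/3)z^3 + (15/2)z^2 - (31/6)z - 5

g(z) = (14/3)z^3 + (15/2)z^2 - (31/6)z - 5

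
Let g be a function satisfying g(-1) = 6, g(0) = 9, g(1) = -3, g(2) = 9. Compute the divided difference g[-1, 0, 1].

g[-1,0] = (9 - 6) / (0 - (-1)) = 3
g[0,1] = (-3 - 9) / (1 - 0) = -12
g[-1,0,1] = (-12 - 3) / (1 - (-1)) = -15/2

-15/2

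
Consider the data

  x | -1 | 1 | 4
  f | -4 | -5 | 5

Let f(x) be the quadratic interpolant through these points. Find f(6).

Evaluate each Lagrange basis at x = 6:
L_0(6) = (5)·(2)/[(-2)·(-5)] = 1
L_1(6) = (7)·(2)/[(2)·(-3)] = -7/3
L_2(6) = (7)·(5)/[(5)·(3)] = 7/3
Sum: (-4)·(1) + (-5)·(-7/3) + 5·(7/3) = 58/3

58/3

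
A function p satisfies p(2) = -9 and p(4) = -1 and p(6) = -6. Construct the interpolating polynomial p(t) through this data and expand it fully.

Build the Lagrange basis polynomials:
L_0(t) = (t - 4)(t - 6) / [8] = (1/8)t^2 - (5/4)t + 3
L_1(t) = (t - 2)(t - 6) / [-4] = -(1/4)t^2 + 2t - 3
L_2(t) = (t - 2)(t - 4) / [8] = (1/8)t^2 - (3/4)t + 1
p(t) = (-9)·L_0 + (-1)·L_1 + (-6)·L_2
  (-9)·L_0(t) = -(9/8)t^2 + (45/4)t - 27
  (-1)·L_1(t) = (1/4)t^2 - 2t + 3
  (-6)·L_2(t) = -(3/4)t^2 + (9/2)t - 6
Adding term by term: -(13/8)t^2 + (55/4)t - 30

p(t) = -(13/8)t^2 + (55/4)t - 30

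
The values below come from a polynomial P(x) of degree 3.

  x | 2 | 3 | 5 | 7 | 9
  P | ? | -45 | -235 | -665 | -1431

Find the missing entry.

The 4 known values determine P uniquely (degree ≤ 3).
Evaluate each Lagrange basis at x = 2:
L_0(2) = (-3)·(-5)·(-7)/[(-2)·(-4)·(-6)] = 35/16
L_1(2) = (-1)·(-5)·(-7)/[(2)·(-2)·(-4)] = -35/16
L_2(2) = (-1)·(-3)·(-7)/[(4)·(2)·(-2)] = 21/16
L_3(2) = (-1)·(-3)·(-5)/[(6)·(4)·(2)] = -5/16
Sum: (-45)·(35/16) + (-235)·(-35/16) + (-665)·(21/16) + (-1431)·(-5/16) = -10

-10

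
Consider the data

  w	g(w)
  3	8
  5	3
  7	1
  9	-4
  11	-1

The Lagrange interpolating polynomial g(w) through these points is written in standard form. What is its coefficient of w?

L_0(w) = (w - 5)(w - 7)(w - 9)(w - 11) / [384] = (1/384)w^4 - (1/12)w^3 + (187/192)w^2 - (59/12)w + 1155/128
L_1(w) = (w - 3)(w - 7)(w - 9)(w - 11) / [-96] = -(1/96)w^4 + (5/16)w^3 - (10/3)w^2 + (235/16)w - 693/32
L_2(w) = (w - 3)(w - 5)(w - 9)(w - 11) / [64] = (1/64)w^4 - (7/16)w^3 + (137/32)w^2 - (273/16)w + 1485/64
L_3(w) = (w - 3)(w - 5)(w - 7)(w - 11) / [-96] = -(1/96)w^4 + (13/48)w^3 - (59/24)w^2 + (443/48)w - 385/32
L_4(w) = (w - 3)(w - 5)(w - 7)(w - 9) / [384] = (1/384)w^4 - (1/16)w^3 + (103/192)w^2 - (31/16)w + 315/128
g(w) = 8·L_0 + 3·L_1 + 1·L_2 + (-4)·L_3 + (-1)·L_4
Only the coefficient of w is needed; take it from each L_i and combine:
8·(-59/12) + 3·(235/16) + 1·(-273/16) + (-4)·(443/48) + (-1)·(-31/16) = -757/16

-757/16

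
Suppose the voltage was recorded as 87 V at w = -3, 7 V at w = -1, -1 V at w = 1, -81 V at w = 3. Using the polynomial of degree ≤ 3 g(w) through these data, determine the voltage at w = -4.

L_0(-4) = (-3)·(-5)·(-7)/[(-2)·(-4)·(-6)] = 35/16
L_1(-4) = (-1)·(-5)·(-7)/[(2)·(-2)·(-4)] = -35/16
L_2(-4) = (-1)·(-3)·(-7)/[(4)·(2)·(-2)] = 21/16
L_3(-4) = (-1)·(-3)·(-5)/[(6)·(4)·(2)] = -5/16
Sum: 87·(35/16) + 7·(-35/16) + (-1)·(21/16) + (-81)·(-5/16) = 199

199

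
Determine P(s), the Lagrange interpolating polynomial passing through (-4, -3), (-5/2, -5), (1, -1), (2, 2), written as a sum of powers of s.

L_0(s) = (s + 5/2)(s - 1)(s - 2) / [-45] = -(1/45)s^3 + (1/90)s^2 + (11/90)s - 1/9
L_1(s) = (s + 4)(s - 1)(s - 2) / [189/8] = (8/189)s^3 + (8/189)s^2 - (80/189)s + 64/189
L_2(s) = (s + 4)(s + 5/2)(s - 2) / [-35/2] = -(2/35)s^3 - (9/35)s^2 + (6/35)s + 8/7
L_3(s) = (s + 4)(s + 5/2)(s - 1) / [27] = (1/27)s^3 + (11/54)s^2 + (7/54)s - 10/27
P(s) = (-3)·L_0 + (-5)·L_1 + (-1)·L_2 + 2·L_3
  (-3)·L_0(s) = (1/15)s^3 - (1/30)s^2 - (11/30)s + 1/3
  (-5)·L_1(s) = -(40/189)s^3 - (40/189)s^2 + (400/189)s - 320/189
  (-1)·L_2(s) = (2/35)s^3 + (9/35)s^2 - (6/35)s - 8/7
  2·L_3(s) = (2/27)s^3 + (11/27)s^2 + (7/27)s - 20/27
Adding term by term: -(13/945)s^3 + (793/1890)s^2 + (3473/1890)s - 613/189

P(s) = -(13/945)s^3 + (793/1890)s^2 + (3473/1890)s - 613/189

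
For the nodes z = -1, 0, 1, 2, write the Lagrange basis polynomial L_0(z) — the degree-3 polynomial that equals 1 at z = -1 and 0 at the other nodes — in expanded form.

L_0(z) = -(1/6)z^3 + (1/2)z^2 - (1/3)z

L_0(z) = z(z - 1)(z - 2) / [(-1)·(-2)·(-3)]
       = (z^3 - 3z^2 + 2z) / (-6)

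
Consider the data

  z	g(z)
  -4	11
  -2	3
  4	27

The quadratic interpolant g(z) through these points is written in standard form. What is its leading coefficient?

Build the Lagrange basis polynomials:
L_0(z) = (z + 2)(z - 4) / [16] = (1/16)z^2 - (1/8)z - 1/2
L_1(z) = (z + 4)(z - 4) / [-12] = -(1/12)z^2 + 4/3
L_2(z) = (z + 4)(z + 2) / [48] = (1/48)z^2 + (1/8)z + 1/6
g(z) = 11·L_0 + 3·L_1 + 27·L_2
Only the coefficient of z^2 is needed; take it from each L_i and combine:
11·(1/16) + 3·(-1/12) + 27·(1/48) = 1

1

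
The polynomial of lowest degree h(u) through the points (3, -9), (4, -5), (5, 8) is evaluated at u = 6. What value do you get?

Evaluate each Lagrange basis at u = 6:
L_0(6) = (2)·(1)/[(-1)·(-2)] = 1
L_1(6) = (3)·(1)/[(1)·(-1)] = -3
L_2(6) = (3)·(2)/[(2)·(1)] = 3
Sum: (-9)·(1) + (-5)·(-3) + 8·(3) = 30

30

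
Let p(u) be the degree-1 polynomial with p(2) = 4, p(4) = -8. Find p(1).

10

Evaluate each Lagrange basis at u = 1:
L_0(1) = (-3)/[(-2)] = 3/2
L_1(1) = (-1)/[(2)] = -1/2
Sum: 4·(3/2) + (-8)·(-1/2) = 10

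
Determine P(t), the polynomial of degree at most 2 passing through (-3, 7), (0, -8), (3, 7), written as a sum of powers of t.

L_0(t) = t(t - 3) / [18] = (1/18)t^2 - (1/6)t
L_1(t) = (t + 3)(t - 3) / [-9] = -(1/9)t^2 + 1
L_2(t) = (t + 3)t / [18] = (1/18)t^2 + (1/6)t
P(t) = 7·L_0 + (-8)·L_1 + 7·L_2
  7·L_0(t) = (7/18)t^2 - (7/6)t
  (-8)·L_1(t) = (8/9)t^2 - 8
  7·L_2(t) = (7/18)t^2 + (7/6)t
Adding term by term: (5/3)t^2 - 8

P(t) = (5/3)t^2 - 8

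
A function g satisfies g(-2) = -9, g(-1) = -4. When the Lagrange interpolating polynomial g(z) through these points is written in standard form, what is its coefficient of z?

The leading coefficient equals the top divided difference g[-2,-1].
g[-2,-1] = (-4 - (-9)) / (-1 - (-2)) = 5

5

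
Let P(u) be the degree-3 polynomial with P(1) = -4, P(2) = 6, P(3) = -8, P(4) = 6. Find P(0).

-90

L_0(0) = (-2)·(-3)·(-4)/[(-1)·(-2)·(-3)] = 4
L_1(0) = (-1)·(-3)·(-4)/[(1)·(-1)·(-2)] = -6
L_2(0) = (-1)·(-2)·(-4)/[(2)·(1)·(-1)] = 4
L_3(0) = (-1)·(-2)·(-3)/[(3)·(2)·(1)] = -1
Sum: (-4)·(4) + 6·(-6) + (-8)·(4) + 6·(-1) = -90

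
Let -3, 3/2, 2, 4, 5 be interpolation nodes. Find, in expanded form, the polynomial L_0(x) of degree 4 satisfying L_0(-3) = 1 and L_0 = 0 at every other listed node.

L_0(x) = (1/1260)x^4 - (5/504)x^3 + (109/2520)x^2 - (97/1260)x + 1/21

L_0(x) = (x - 3/2)(x - 2)(x - 4)(x - 5) / [(-9/2)·(-5)·(-7)·(-8)]
       = (x^4 - (25/2)x^3 + (109/2)x^2 - 97x + 60) / (1260)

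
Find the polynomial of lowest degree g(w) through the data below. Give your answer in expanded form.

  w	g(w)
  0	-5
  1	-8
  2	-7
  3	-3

Newton's divided differences:
g[0,1] = (-8 - (-5)) / (1 - 0) = -3
g[1,2] = (-7 - (-8)) / (2 - 1) = 1
g[2,3] = (-3 - (-7)) / (3 - 2) = 4
g[0,1,2] = (1 - (-3)) / (2 - 0) = 2
g[1,2,3] = (4 - 1) / (3 - 1) = 3/2
g[0,1,2,3] = (3/2 - 2) / (3 - 0) = -1/6
g(w) = -5 + (-3)·w + 2·w(w - 1) + (-1/6)·w(w - 1)(w - 2)
Expanding: g(w) = -(1/6)w^3 + (5/2)w^2 - (16/3)w - 5

g(w) = -(1/6)w^3 + (5/2)w^2 - (16/3)w - 5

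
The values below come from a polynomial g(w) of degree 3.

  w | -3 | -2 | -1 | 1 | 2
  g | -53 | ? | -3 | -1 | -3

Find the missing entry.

The 4 known values determine g uniquely (degree ≤ 3).
Evaluate each Lagrange basis at w = -2:
L_0(-2) = (-1)·(-3)·(-4)/[(-2)·(-4)·(-5)] = 3/10
L_1(-2) = (1)·(-3)·(-4)/[(2)·(-2)·(-3)] = 1
L_2(-2) = (1)·(-1)·(-4)/[(4)·(2)·(-1)] = -1/2
L_3(-2) = (1)·(-1)·(-3)/[(5)·(3)·(1)] = 1/5
Sum: (-53)·(3/10) + (-3)·(1) + (-1)·(-1/2) + (-3)·(1/5) = -19

-19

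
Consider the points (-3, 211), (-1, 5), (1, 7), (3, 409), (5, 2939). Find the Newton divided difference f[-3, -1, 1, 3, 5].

f[-3,-1] = (5 - 211) / (-1 - (-3)) = -103
f[-1,1] = (7 - 5) / (1 - (-1)) = 1
f[1,3] = (409 - 7) / (3 - 1) = 201
f[3,5] = (2939 - 409) / (5 - 3) = 1265
f[-3,-1,1] = (1 - (-103)) / (1 - (-3)) = 26
f[-1,1,3] = (201 - 1) / (3 - (-1)) = 50
f[1,3,5] = (1265 - 201) / (5 - 1) = 266
f[-3,-1,1,3] = (50 - 26) / (3 - (-3)) = 4
f[-1,1,3,5] = (266 - 50) / (5 - (-1)) = 36
f[-3,-1,1,3,5] = (36 - 4) / (5 - (-3)) = 4

4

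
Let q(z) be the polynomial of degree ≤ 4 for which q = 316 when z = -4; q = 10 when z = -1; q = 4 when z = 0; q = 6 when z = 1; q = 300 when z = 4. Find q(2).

28

Using Newton's divided-difference form:
q[-4,-1] = (10 - 316) / (-1 - (-4)) = -102
q[-1,0] = (4 - 10) / (0 - (-1)) = -6
q[0,1] = (6 - 4) / (1 - 0) = 2
q[1,4] = (300 - 6) / (4 - 1) = 98
q[-4,-1,0] = (-6 - (-102)) / (0 - (-4)) = 24
q[-1,0,1] = (2 - (-6)) / (1 - (-1)) = 4
q[0,1,4] = (98 - 2) / (4 - 0) = 24
q[-4,-1,0,1] = (4 - 24) / (1 - (-4)) = -4
q[-1,0,1,4] = (24 - 4) / (4 - (-1)) = 4
q[-4,-1,0,1,4] = (4 - (-4)) / (4 - (-4)) = 1
q(2) = 316 + (-102)·(6) + 24·(6)·(3) + (-4)·(6)·(3)·(2) + 1·(6)·(3)·(2)·(1) = 28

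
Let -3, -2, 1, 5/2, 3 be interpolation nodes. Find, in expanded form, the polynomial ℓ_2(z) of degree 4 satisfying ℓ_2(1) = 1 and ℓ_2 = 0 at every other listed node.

ℓ_2(z) = (1/36)z^4 - (1/72)z^3 - (7/18)z^2 + (1/8)z + 5/4

ℓ_2(z) = (z + 3)(z + 2)(z - 5/2)(z - 3) / [(4)·(3)·(-3/2)·(-2)]
       = (z^4 - (1/2)z^3 - 14z^2 + (9/2)z + 45) / (36)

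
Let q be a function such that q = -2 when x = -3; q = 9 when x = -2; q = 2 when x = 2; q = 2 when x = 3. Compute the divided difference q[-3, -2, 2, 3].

29/60

q[-3,-2] = (9 - (-2)) / (-2 - (-3)) = 11
q[-2,2] = (2 - 9) / (2 - (-2)) = -7/4
q[2,3] = (2 - 2) / (3 - 2) = 0
q[-3,-2,2] = (-7/4 - 11) / (2 - (-3)) = -51/20
q[-2,2,3] = (0 - (-7/4)) / (3 - (-2)) = 7/20
q[-3,-2,2,3] = (7/20 - (-51/20)) / (3 - (-3)) = 29/60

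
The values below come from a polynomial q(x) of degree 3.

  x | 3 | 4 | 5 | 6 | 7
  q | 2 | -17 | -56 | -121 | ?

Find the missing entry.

-218

The 4 known values determine q uniquely (degree ≤ 3).
L_0(7) = (3)·(2)·(1)/[(-1)·(-2)·(-3)] = -1
L_1(7) = (4)·(2)·(1)/[(1)·(-1)·(-2)] = 4
L_2(7) = (4)·(3)·(1)/[(2)·(1)·(-1)] = -6
L_3(7) = (4)·(3)·(2)/[(3)·(2)·(1)] = 4
Sum: 2·(-1) + (-17)·(4) + (-56)·(-6) + (-121)·(4) = -218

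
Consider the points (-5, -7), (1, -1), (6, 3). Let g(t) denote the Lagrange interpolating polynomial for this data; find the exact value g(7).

203/55

L_0(7) = (6)·(1)/[(-6)·(-11)] = 1/11
L_1(7) = (12)·(1)/[(6)·(-5)] = -2/5
L_2(7) = (12)·(6)/[(11)·(5)] = 72/55
Sum: (-7)·(1/11) + (-1)·(-2/5) + 3·(72/55) = 203/55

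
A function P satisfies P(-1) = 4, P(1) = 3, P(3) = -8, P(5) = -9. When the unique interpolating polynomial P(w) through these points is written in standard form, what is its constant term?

L_0(w) = (w - 1)(w - 3)(w - 5) / [-48] = -(1/48)w^3 + (3/16)w^2 - (23/48)w + 5/16
L_1(w) = (w + 1)(w - 3)(w - 5) / [16] = (1/16)w^3 - (7/16)w^2 + (7/16)w + 15/16
L_2(w) = (w + 1)(w - 1)(w - 5) / [-16] = -(1/16)w^3 + (5/16)w^2 + (1/16)w - 5/16
L_3(w) = (w + 1)(w - 1)(w - 3) / [48] = (1/48)w^3 - (1/16)w^2 - (1/48)w + 1/16
P(w) = 4·L_0 + 3·L_1 + (-8)·L_2 + (-9)·L_3
Only the constant term is needed; take it from each L_i and combine:
4·(5/16) + 3·(15/16) + (-8)·(-5/16) + (-9)·(1/16) = 6

6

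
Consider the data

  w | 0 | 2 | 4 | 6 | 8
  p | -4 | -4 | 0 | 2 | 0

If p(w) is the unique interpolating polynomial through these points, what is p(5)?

47/32

L_0(5) = (3)·(1)·(-1)·(-3)/[(-2)·(-4)·(-6)·(-8)] = 3/128
L_1(5) = (5)·(1)·(-1)·(-3)/[(2)·(-2)·(-4)·(-6)] = -5/32
L_2(5) = (5)·(3)·(-1)·(-3)/[(4)·(2)·(-2)·(-4)] = 45/64
L_3(5) = (5)·(3)·(1)·(-3)/[(6)·(4)·(2)·(-2)] = 15/32
L_4(5) = (5)·(3)·(1)·(-1)/[(8)·(6)·(4)·(2)] = -5/128
Sum: (-4)·(3/128) + (-4)·(-5/32) + 0 + 2·(15/32) + 0 = 47/32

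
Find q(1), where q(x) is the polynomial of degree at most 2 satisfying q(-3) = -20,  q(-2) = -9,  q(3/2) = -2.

L_0(1) = (3)·(-1/2)/[(-1)·(-9/2)] = -1/3
L_1(1) = (4)·(-1/2)/[(1)·(-7/2)] = 4/7
L_2(1) = (4)·(3)/[(9/2)·(7/2)] = 16/21
Sum: (-20)·(-1/3) + (-9)·(4/7) + (-2)·(16/21) = 0

0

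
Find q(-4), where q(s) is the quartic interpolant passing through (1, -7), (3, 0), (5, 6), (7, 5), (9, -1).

L_0(-4) = (-7)·(-9)·(-11)·(-13)/[(-2)·(-4)·(-6)·(-8)] = 3003/128
L_1(-4) = (-5)·(-9)·(-11)·(-13)/[(2)·(-2)·(-4)·(-6)] = -2145/32
L_2(-4) = (-5)·(-7)·(-11)·(-13)/[(4)·(2)·(-2)·(-4)] = 5005/64
L_3(-4) = (-5)·(-7)·(-9)·(-13)/[(6)·(4)·(2)·(-2)] = -1365/32
L_4(-4) = (-5)·(-7)·(-9)·(-11)/[(8)·(6)·(4)·(2)] = 1155/128
Sum: (-7)·(3003/128) + 0 + 6·(5005/64) + 5·(-1365/32) + (-1)·(1155/128) = 1323/16

1323/16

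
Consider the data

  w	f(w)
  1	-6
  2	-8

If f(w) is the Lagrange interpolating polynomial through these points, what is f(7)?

-18

Evaluate each Lagrange basis at w = 7:
L_0(7) = (5)/[(-1)] = -5
L_1(7) = (6)/[(1)] = 6
Sum: (-6)·(-5) + (-8)·(6) = -18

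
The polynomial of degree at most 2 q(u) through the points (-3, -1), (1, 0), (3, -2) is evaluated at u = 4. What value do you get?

Evaluate each Lagrange basis at u = 4:
L_0(4) = (3)·(1)/[(-4)·(-6)] = 1/8
L_1(4) = (7)·(1)/[(4)·(-2)] = -7/8
L_2(4) = (7)·(3)/[(6)·(2)] = 7/4
Sum: (-1)·(1/8) + 0 + (-2)·(7/4) = -29/8

-29/8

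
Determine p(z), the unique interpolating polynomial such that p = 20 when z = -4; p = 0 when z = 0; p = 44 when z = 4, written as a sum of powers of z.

L_0(z) = z(z - 4) / [32] = (1/32)z^2 - (1/8)z
L_1(z) = (z + 4)(z - 4) / [-16] = -(1/16)z^2 + 1
L_2(z) = (z + 4)z / [32] = (1/32)z^2 + (1/8)z
p(z) = 20·L_0 + 0·L_1 + 44·L_2
  20·L_0(z) = (5/8)z^2 - (5/2)z
  0·L_1(z) = 0
  44·L_2(z) = (11/8)z^2 + (11/2)z
Adding term by term: 2z^2 + 3z

p(z) = 2z^2 + 3z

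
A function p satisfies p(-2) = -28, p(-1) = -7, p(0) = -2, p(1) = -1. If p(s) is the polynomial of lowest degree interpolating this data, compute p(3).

37

Using Newton's divided-difference form:
p[-2,-1] = (-7 - (-28)) / (-1 - (-2)) = 21
p[-1,0] = (-2 - (-7)) / (0 - (-1)) = 5
p[0,1] = (-1 - (-2)) / (1 - 0) = 1
p[-2,-1,0] = (5 - 21) / (0 - (-2)) = -8
p[-1,0,1] = (1 - 5) / (1 - (-1)) = -2
p[-2,-1,0,1] = (-2 - (-8)) / (1 - (-2)) = 2
p(3) = -28 + 21·(5) + (-8)·(5)·(4) + 2·(5)·(4)·(3) = 37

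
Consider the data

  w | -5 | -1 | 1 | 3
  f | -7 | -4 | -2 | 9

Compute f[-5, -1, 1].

1/24

f[-5,-1] = (-4 - (-7)) / (-1 - (-5)) = 3/4
f[-1,1] = (-2 - (-4)) / (1 - (-1)) = 1
f[-5,-1,1] = (1 - 3/4) / (1 - (-5)) = 1/24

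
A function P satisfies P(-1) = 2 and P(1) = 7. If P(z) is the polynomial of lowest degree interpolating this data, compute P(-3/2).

3/4

Evaluate each Lagrange basis at z = -3/2:
L_0(-3/2) = (-5/2)/[(-2)] = 5/4
L_1(-3/2) = (-1/2)/[(2)] = -1/4
Sum: 2·(5/4) + 7·(-1/4) = 3/4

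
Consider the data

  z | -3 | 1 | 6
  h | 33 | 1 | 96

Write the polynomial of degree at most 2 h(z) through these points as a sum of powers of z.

L_0(z) = (z - 1)(z - 6) / [36] = (1/36)z^2 - (7/36)z + 1/6
L_1(z) = (z + 3)(z - 6) / [-20] = -(1/20)z^2 + (3/20)z + 9/10
L_2(z) = (z + 3)(z - 1) / [45] = (1/45)z^2 + (2/45)z - 1/15
h(z) = 33·L_0 + 1·L_1 + 96·L_2
  33·L_0(z) = (11/12)z^2 - (77/12)z + 11/2
  1·L_1(z) = -(1/20)z^2 + (3/20)z + 9/10
  96·L_2(z) = (32/15)z^2 + (64/15)z - 32/5
Adding term by term: 3z^2 - 2z

h(z) = 3z^2 - 2z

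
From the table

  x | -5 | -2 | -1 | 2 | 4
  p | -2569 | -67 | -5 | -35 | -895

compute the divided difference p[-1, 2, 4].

p[-1,2] = (-35 - (-5)) / (2 - (-1)) = -10
p[2,4] = (-895 - (-35)) / (4 - 2) = -430
p[-1,2,4] = (-430 - (-10)) / (4 - (-1)) = -84

-84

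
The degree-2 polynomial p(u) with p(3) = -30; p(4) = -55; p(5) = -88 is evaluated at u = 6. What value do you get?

L_0(6) = (2)·(1)/[(-1)·(-2)] = 1
L_1(6) = (3)·(1)/[(1)·(-1)] = -3
L_2(6) = (3)·(2)/[(2)·(1)] = 3
Sum: (-30)·(1) + (-55)·(-3) + (-88)·(3) = -129

-129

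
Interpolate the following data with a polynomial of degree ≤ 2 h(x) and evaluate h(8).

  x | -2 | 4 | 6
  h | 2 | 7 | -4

L_0(8) = (4)·(2)/[(-6)·(-8)] = 1/6
L_1(8) = (10)·(2)/[(6)·(-2)] = -5/3
L_2(8) = (10)·(4)/[(8)·(2)] = 5/2
Sum: 2·(1/6) + 7·(-5/3) + (-4)·(5/2) = -64/3

-64/3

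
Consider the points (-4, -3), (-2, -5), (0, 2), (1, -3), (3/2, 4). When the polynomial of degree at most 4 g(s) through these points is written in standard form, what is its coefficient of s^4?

Build the Lagrange basis polynomials:
L_0(s) = (s + 2)s(s - 1)(s - 3/2) / [220] = (1/220)s^4 - (1/440)s^3 - (7/440)s^2 + (3/220)s
L_1(s) = (s + 4)s(s - 1)(s - 3/2) / [-42] = -(1/42)s^4 - (1/28)s^3 + (17/84)s^2 - (1/7)s
L_2(s) = (s + 4)(s + 2)(s - 1)(s - 3/2) / [12] = (1/12)s^4 + (7/24)s^3 - (11/24)s^2 - (11/12)s + 1
L_3(s) = (s + 4)(s + 2)s(s - 3/2) / [-15/2] = -(2/15)s^4 - (3/5)s^3 + (2/15)s^2 + (8/5)s
L_4(s) = (s + 4)(s + 2)s(s - 1) / [231/16] = (16/231)s^4 + (80/231)s^3 + (32/231)s^2 - (128/231)s
g(s) = (-3)·L_0 + (-5)·L_1 + 2·L_2 + (-3)·L_3 + 4·L_4
Only the coefficient of s^4 is needed; take it from each L_i and combine:
(-3)·(1/220) + (-5)·(-1/42) + 2·(1/12) + (-3)·(-2/15) + 4·(16/231) = 877/924

877/924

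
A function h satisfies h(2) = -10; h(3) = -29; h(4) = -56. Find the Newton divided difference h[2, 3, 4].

h[2,3] = (-29 - (-10)) / (3 - 2) = -19
h[3,4] = (-56 - (-29)) / (4 - 3) = -27
h[2,3,4] = (-27 - (-19)) / (4 - 2) = -4

-4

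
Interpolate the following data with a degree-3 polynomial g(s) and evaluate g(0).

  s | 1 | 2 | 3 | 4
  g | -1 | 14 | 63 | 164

0

L_0(0) = (-2)·(-3)·(-4)/[(-1)·(-2)·(-3)] = 4
L_1(0) = (-1)·(-3)·(-4)/[(1)·(-1)·(-2)] = -6
L_2(0) = (-1)·(-2)·(-4)/[(2)·(1)·(-1)] = 4
L_3(0) = (-1)·(-2)·(-3)/[(3)·(2)·(1)] = -1
Sum: (-1)·(4) + 14·(-6) + 63·(4) + 164·(-1) = 0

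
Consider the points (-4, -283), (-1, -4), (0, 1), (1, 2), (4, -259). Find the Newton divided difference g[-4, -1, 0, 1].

4

g[-4,-1] = (-4 - (-283)) / (-1 - (-4)) = 93
g[-1,0] = (1 - (-4)) / (0 - (-1)) = 5
g[0,1] = (2 - 1) / (1 - 0) = 1
g[-4,-1,0] = (5 - 93) / (0 - (-4)) = -22
g[-1,0,1] = (1 - 5) / (1 - (-1)) = -2
g[-4,-1,0,1] = (-2 - (-22)) / (1 - (-4)) = 4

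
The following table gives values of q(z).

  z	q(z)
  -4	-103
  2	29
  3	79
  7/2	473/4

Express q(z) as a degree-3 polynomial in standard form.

q(z) = 2z^3 + 2z^2 + 2z + 1

Build the Lagrange basis polynomials:
L_0(z) = (z - 2)(z - 3)(z - 7/2) / [-315] = -(1/315)z^3 + (17/630)z^2 - (47/630)z + 1/15
L_1(z) = (z + 4)(z - 3)(z - 7/2) / [9] = (1/9)z^3 - (5/18)z^2 - (31/18)z + 14/3
L_2(z) = (z + 4)(z - 2)(z - 7/2) / [-7/2] = -(2/7)z^3 + (3/7)z^2 + (30/7)z - 8
L_3(z) = (z + 4)(z - 2)(z - 3) / [45/8] = (8/45)z^3 - (8/45)z^2 - (112/45)z + 64/15
q(z) = (-103)·L_0 + 29·L_1 + 79·L_2 + (473/4)·L_3
  (-103)·L_0(z) = (103/315)z^3 - (1751/630)z^2 + (4841/630)z - 103/15
  29·L_1(z) = (29/9)z^3 - (145/18)z^2 - (899/18)z + 406/3
  79·L_2(z) = -(158/7)z^3 + (237/7)z^2 + (2370/7)z - 632
  (473/4)·L_3(z) = (946/45)z^3 - (946/45)z^2 - (13244/45)z + 7568/15
Adding term by term: 2z^3 + 2z^2 + 2z + 1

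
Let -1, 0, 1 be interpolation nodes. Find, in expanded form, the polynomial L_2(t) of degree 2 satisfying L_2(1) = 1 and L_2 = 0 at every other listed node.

L_2(t) = (t + 1)t / [(2)·(1)]
       = (t^2 + t) / (2)

L_2(t) = (1/2)t^2 + (1/2)t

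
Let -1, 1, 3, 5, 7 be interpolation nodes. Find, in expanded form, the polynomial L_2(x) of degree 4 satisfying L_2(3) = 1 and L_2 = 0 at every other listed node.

L_2(x) = (x + 1)(x - 1)(x - 5)(x - 7) / [(4)·(2)·(-2)·(-4)]
       = (x^4 - 12x^3 + 34x^2 + 12x - 35) / (64)

L_2(x) = (1/64)x^4 - (3/16)x^3 + (17/32)x^2 + (3/16)x - 35/64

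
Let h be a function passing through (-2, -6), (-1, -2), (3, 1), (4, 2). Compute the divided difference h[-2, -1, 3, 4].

7/60

h[-2,-1] = (-2 - (-6)) / (-1 - (-2)) = 4
h[-1,3] = (1 - (-2)) / (3 - (-1)) = 3/4
h[3,4] = (2 - 1) / (4 - 3) = 1
h[-2,-1,3] = (3/4 - 4) / (3 - (-2)) = -13/20
h[-1,3,4] = (1 - 3/4) / (4 - (-1)) = 1/20
h[-2,-1,3,4] = (1/20 - (-13/20)) / (4 - (-2)) = 7/60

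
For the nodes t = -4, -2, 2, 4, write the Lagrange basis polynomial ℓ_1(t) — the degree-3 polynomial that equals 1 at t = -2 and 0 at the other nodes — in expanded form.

ℓ_1(t) = (1/48)t^3 - (1/24)t^2 - (1/3)t + 2/3

ℓ_1(t) = (t + 4)(t - 2)(t - 4) / [(2)·(-4)·(-6)]
       = (t^3 - 2t^2 - 16t + 32) / (48)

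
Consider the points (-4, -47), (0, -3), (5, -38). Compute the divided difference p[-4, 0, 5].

-2

p[-4,0] = (-3 - (-47)) / (0 - (-4)) = 11
p[0,5] = (-38 - (-3)) / (5 - 0) = -7
p[-4,0,5] = (-7 - 11) / (5 - (-4)) = -2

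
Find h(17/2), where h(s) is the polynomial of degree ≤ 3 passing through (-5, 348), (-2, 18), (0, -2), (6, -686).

-15333/8

Evaluate each Lagrange basis at s = 17/2:
L_0(17/2) = (21/2)·(17/2)·(5/2)/[(-3)·(-5)·(-11)] = -119/88
L_1(17/2) = (27/2)·(17/2)·(5/2)/[(3)·(-2)·(-8)] = 765/128
L_2(17/2) = (27/2)·(21/2)·(5/2)/[(5)·(2)·(-6)] = -189/32
L_3(17/2) = (27/2)·(21/2)·(17/2)/[(11)·(8)·(6)] = 3213/1408
Sum: 348·(-119/88) + 18·(765/128) + (-2)·(-189/32) + (-686)·(3213/1408) = -15333/8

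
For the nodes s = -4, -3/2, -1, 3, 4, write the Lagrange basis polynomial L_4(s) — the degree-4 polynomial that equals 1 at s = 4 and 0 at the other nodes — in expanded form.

L_4(s) = (s + 4)(s + 3/2)(s + 1)(s - 3) / [(8)·(11/2)·(5)·(1)]
       = (s^4 + (7/2)s^3 - 8s^2 - (57/2)s - 18) / (220)

L_4(s) = (1/220)s^4 + (7/440)s^3 - (2/55)s^2 - (57/440)s - 9/110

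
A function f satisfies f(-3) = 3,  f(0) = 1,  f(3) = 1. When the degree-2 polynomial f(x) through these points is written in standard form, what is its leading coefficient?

1/9

Build the Lagrange basis polynomials:
L_0(x) = x(x - 3) / [18] = (1/18)x^2 - (1/6)x
L_1(x) = (x + 3)(x - 3) / [-9] = -(1/9)x^2 + 1
L_2(x) = (x + 3)x / [18] = (1/18)x^2 + (1/6)x
f(x) = 3·L_0 + 1·L_1 + 1·L_2
Only the coefficient of x^2 is needed; take it from each L_i and combine:
3·(1/18) + 1·(-1/9) + 1·(1/18) = 1/9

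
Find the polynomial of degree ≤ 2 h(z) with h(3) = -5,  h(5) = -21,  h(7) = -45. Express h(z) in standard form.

h(z) = -z^2 + 4

Newton's divided differences:
h[3,5] = (-21 - (-5)) / (5 - 3) = -8
h[5,7] = (-45 - (-21)) / (7 - 5) = -12
h[3,5,7] = (-12 - (-8)) / (7 - 3) = -1
h(z) = -5 + (-8)·(z - 3) + (-1)·(z - 3)(z - 5)
Expanding: h(z) = -z^2 + 4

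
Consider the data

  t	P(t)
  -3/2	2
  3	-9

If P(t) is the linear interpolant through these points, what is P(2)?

-59/9

L_0(2) = (-1)/[(-9/2)] = 2/9
L_1(2) = (7/2)/[(9/2)] = 7/9
Sum: 2·(2/9) + (-9)·(7/9) = -59/9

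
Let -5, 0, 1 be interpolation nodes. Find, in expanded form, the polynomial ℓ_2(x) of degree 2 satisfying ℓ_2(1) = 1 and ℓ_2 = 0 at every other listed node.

ℓ_2(x) = (1/6)x^2 + (5/6)x

ℓ_2(x) = (x + 5)x / [(6)·(1)]
       = (x^2 + 5x) / (6)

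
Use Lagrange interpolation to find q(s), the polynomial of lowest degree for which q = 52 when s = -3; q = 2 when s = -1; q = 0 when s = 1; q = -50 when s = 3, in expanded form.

q(s) = -2s^3 + s + 1

Build the Lagrange basis polynomials:
L_0(s) = (s + 1)(s - 1)(s - 3) / [-48] = -(1/48)s^3 + (1/16)s^2 + (1/48)s - 1/16
L_1(s) = (s + 3)(s - 1)(s - 3) / [16] = (1/16)s^3 - (1/16)s^2 - (9/16)s + 9/16
L_2(s) = (s + 3)(s + 1)(s - 3) / [-16] = -(1/16)s^3 - (1/16)s^2 + (9/16)s + 9/16
L_3(s) = (s + 3)(s + 1)(s - 1) / [48] = (1/48)s^3 + (1/16)s^2 - (1/48)s - 1/16
q(s) = 52·L_0 + 2·L_1 + 0·L_2 + (-50)·L_3
  52·L_0(s) = -(13/12)s^3 + (13/4)s^2 + (13/12)s - 13/4
  2·L_1(s) = (1/8)s^3 - (1/8)s^2 - (9/8)s + 9/8
  0·L_2(s) = 0
  (-50)·L_3(s) = -(25/24)s^3 - (25/8)s^2 + (25/24)s + 25/8
Adding term by term: -2s^3 + s + 1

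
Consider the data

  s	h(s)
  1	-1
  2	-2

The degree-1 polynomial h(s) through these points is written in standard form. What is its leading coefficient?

-1

The leading coefficient equals the top divided difference h[1,2].
h[1,2] = (-2 - (-1)) / (2 - 1) = -1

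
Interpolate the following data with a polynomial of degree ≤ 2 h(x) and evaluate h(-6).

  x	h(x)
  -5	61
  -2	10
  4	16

86

Using Newton's divided-difference form:
h[-5,-2] = (10 - 61) / (-2 - (-5)) = -17
h[-2,4] = (16 - 10) / (4 - (-2)) = 1
h[-5,-2,4] = (1 - (-17)) / (4 - (-5)) = 2
h(-6) = 61 + (-17)·(-1) + 2·(-1)·(-4) = 86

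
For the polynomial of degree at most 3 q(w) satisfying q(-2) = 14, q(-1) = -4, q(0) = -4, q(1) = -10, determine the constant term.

Build the Lagrange basis polynomials:
L_0(w) = (w + 1)w(w - 1) / [-6] = -(1/6)w^3 + (1/6)w
L_1(w) = (w + 2)w(w - 1) / [2] = (1/2)w^3 + (1/2)w^2 - w
L_2(w) = (w + 2)(w + 1)(w - 1) / [-2] = -(1/2)w^3 - w^2 + (1/2)w + 1
L_3(w) = (w + 2)(w + 1)w / [6] = (1/6)w^3 + (1/2)w^2 + (1/3)w
q(w) = 14·L_0 + (-4)·L_1 + (-4)·L_2 + (-10)·L_3
Only the constant term is needed; take it from each L_i and combine:
14·(0) + (-4)·(0) + (-4)·(1) + (-10)·(0) = -4

-4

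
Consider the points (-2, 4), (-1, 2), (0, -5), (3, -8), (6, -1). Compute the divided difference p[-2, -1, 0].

p[-2,-1] = (2 - 4) / (-1 - (-2)) = -2
p[-1,0] = (-5 - 2) / (0 - (-1)) = -7
p[-2,-1,0] = (-7 - (-2)) / (0 - (-2)) = -5/2

-5/2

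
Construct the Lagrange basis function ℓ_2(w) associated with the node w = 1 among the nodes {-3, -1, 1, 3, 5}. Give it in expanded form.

ℓ_2(w) = (w + 3)(w + 1)(w - 3)(w - 5) / [(4)·(2)·(-2)·(-4)]
       = (w^4 - 4w^3 - 14w^2 + 36w + 45) / (64)

ℓ_2(w) = (1/64)w^4 - (1/16)w^3 - (7/32)w^2 + (9/16)w + 45/64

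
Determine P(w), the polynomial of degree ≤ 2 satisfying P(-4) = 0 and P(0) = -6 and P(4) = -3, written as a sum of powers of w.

P(w) = (9/32)w^2 - (3/8)w - 6

Build the Lagrange basis polynomials:
L_0(w) = w(w - 4) / [32] = (1/32)w^2 - (1/8)w
L_1(w) = (w + 4)(w - 4) / [-16] = -(1/16)w^2 + 1
L_2(w) = (w + 4)w / [32] = (1/32)w^2 + (1/8)w
P(w) = 0·L_0 + (-6)·L_1 + (-3)·L_2
  0·L_0(w) = 0
  (-6)·L_1(w) = (3/8)w^2 - 6
  (-3)·L_2(w) = -(3/32)w^2 - (3/8)w
Adding term by term: (9/32)w^2 - (3/8)w - 6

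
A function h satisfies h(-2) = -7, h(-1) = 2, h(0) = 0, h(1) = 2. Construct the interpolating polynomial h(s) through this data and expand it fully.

L_0(s) = (s + 1)s(s - 1) / [-6] = -(1/6)s^3 + (1/6)s
L_1(s) = (s + 2)s(s - 1) / [2] = (1/2)s^3 + (1/2)s^2 - s
L_2(s) = (s + 2)(s + 1)(s - 1) / [-2] = -(1/2)s^3 - s^2 + (1/2)s + 1
L_3(s) = (s + 2)(s + 1)s / [6] = (1/6)s^3 + (1/2)s^2 + (1/3)s
h(s) = (-7)·L_0 + 2·L_1 + 0·L_2 + 2·L_3
  (-7)·L_0(s) = (7/6)s^3 - (7/6)s
  2·L_1(s) = s^3 + s^2 - 2s
  0·L_2(s) = 0
  2·L_3(s) = (1/3)s^3 + s^2 + (2/3)s
Adding term by term: (5/2)s^3 + 2s^2 - (5/2)s

h(s) = (5/2)s^3 + 2s^2 - (5/2)s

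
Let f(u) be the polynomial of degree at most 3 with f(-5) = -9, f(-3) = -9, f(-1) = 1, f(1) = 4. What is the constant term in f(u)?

L_0(u) = (u + 3)(u + 1)(u - 1) / [-48] = -(1/48)u^3 - (1/16)u^2 + (1/48)u + 1/16
L_1(u) = (u + 5)(u + 1)(u - 1) / [16] = (1/16)u^3 + (5/16)u^2 - (1/16)u - 5/16
L_2(u) = (u + 5)(u + 3)(u - 1) / [-16] = -(1/16)u^3 - (7/16)u^2 - (7/16)u + 15/16
L_3(u) = (u + 5)(u + 3)(u + 1) / [48] = (1/48)u^3 + (3/16)u^2 + (23/48)u + 5/16
f(u) = (-9)·L_0 + (-9)·L_1 + 1·L_2 + 4·L_3
Only the constant term is needed; take it from each L_i and combine:
(-9)·(1/16) + (-9)·(-5/16) + 1·(15/16) + 4·(5/16) = 71/16

71/16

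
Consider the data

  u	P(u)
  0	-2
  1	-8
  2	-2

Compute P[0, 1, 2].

6

P[0,1] = (-8 - (-2)) / (1 - 0) = -6
P[1,2] = (-2 - (-8)) / (2 - 1) = 6
P[0,1,2] = (6 - (-6)) / (2 - 0) = 6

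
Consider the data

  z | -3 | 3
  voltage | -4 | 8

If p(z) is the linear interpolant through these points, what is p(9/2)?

11

Evaluate each Lagrange basis at z = 9/2:
L_0(9/2) = (3/2)/[(-6)] = -1/4
L_1(9/2) = (15/2)/[(6)] = 5/4
Sum: (-4)·(-1/4) + 8·(5/4) = 11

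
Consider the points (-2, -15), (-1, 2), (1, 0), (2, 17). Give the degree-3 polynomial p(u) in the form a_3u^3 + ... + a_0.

Newton's divided differences:
p[-2,-1] = (2 - (-15)) / (-1 - (-2)) = 17
p[-1,1] = (0 - 2) / (1 - (-1)) = -1
p[1,2] = (17 - 0) / (2 - 1) = 17
p[-2,-1,1] = (-1 - 17) / (1 - (-2)) = -6
p[-1,1,2] = (17 - (-1)) / (2 - (-1)) = 6
p[-2,-1,1,2] = (6 - (-6)) / (2 - (-2)) = 3
p(u) = -15 + 17·(u + 2) + (-6)·(u + 2)(u + 1) + 3·(u + 2)(u + 1)(u - 1)
Expanding: p(u) = 3u^3 - 4u + 1

p(u) = 3u^3 - 4u + 1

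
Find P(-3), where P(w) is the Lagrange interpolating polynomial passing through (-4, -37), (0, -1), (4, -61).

Evaluate each Lagrange basis at w = -3:
L_0(-3) = (-3)·(-7)/[(-4)·(-8)] = 21/32
L_1(-3) = (1)·(-7)/[(4)·(-4)] = 7/16
L_2(-3) = (1)·(-3)/[(8)·(4)] = -3/32
Sum: (-37)·(21/32) + (-1)·(7/16) + (-61)·(-3/32) = -19

-19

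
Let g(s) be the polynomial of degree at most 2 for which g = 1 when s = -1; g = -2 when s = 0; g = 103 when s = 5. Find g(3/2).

L_0(3/2) = (3/2)·(-7/2)/[(-1)·(-6)] = -7/8
L_1(3/2) = (5/2)·(-7/2)/[(1)·(-5)] = 7/4
L_2(3/2) = (5/2)·(3/2)/[(6)·(5)] = 1/8
Sum: 1·(-7/8) + (-2)·(7/4) + 103·(1/8) = 17/2

17/2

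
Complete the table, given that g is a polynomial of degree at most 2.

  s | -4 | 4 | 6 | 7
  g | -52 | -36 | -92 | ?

-129

The 3 known values determine g uniquely (degree ≤ 2).
Evaluate each Lagrange basis at s = 7:
L_0(7) = (3)·(1)/[(-8)·(-10)] = 3/80
L_1(7) = (11)·(1)/[(8)·(-2)] = -11/16
L_2(7) = (11)·(3)/[(10)·(2)] = 33/20
Sum: (-52)·(3/80) + (-36)·(-11/16) + (-92)·(33/20) = -129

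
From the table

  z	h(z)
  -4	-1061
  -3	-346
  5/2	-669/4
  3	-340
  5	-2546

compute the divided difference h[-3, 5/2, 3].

h[-3,5/2] = (-669/4 - (-346)) / (5/2 - (-3)) = 65/2
h[5/2,3] = (-340 - (-669/4)) / (3 - 5/2) = -691/2
h[-3,5/2,3] = (-691/2 - 65/2) / (3 - (-3)) = -63

-63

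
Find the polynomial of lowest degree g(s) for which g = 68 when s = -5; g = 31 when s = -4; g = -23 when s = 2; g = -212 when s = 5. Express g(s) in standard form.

L_0(s) = (s + 4)(s - 2)(s - 5) / [-70] = -(1/70)s^3 + (3/70)s^2 + (9/35)s - 4/7
L_1(s) = (s + 5)(s - 2)(s - 5) / [54] = (1/54)s^3 - (1/27)s^2 - (25/54)s + 25/27
L_2(s) = (s + 5)(s + 4)(s - 5) / [-126] = -(1/126)s^3 - (2/63)s^2 + (25/126)s + 50/63
L_3(s) = (s + 5)(s + 4)(s - 2) / [270] = (1/270)s^3 + (7/270)s^2 + (1/135)s - 4/27
g(s) = 68·L_0 + 31·L_1 + (-23)·L_2 + (-212)·L_3
  68·L_0(s) = -(34/35)s^3 + (102/35)s^2 + (612/35)s - 272/7
  31·L_1(s) = (31/54)s^3 - (31/27)s^2 - (775/54)s + 775/27
  (-23)·L_2(s) = (23/126)s^3 + (46/63)s^2 - (575/126)s - 1150/63
  (-212)·L_3(s) = -(106/135)s^3 - (742/135)s^2 - (212/135)s + 848/27
Adding term by term: -s^3 - 3s^2 - 3s + 3

g(s) = -s^3 - 3s^2 - 3s + 3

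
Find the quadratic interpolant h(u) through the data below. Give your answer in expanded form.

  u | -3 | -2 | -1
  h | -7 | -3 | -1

h(u) = -u^2 - u - 1

Newton's divided differences:
h[-3,-2] = (-3 - (-7)) / (-2 - (-3)) = 4
h[-2,-1] = (-1 - (-3)) / (-1 - (-2)) = 2
h[-3,-2,-1] = (2 - 4) / (-1 - (-3)) = -1
h(u) = -7 + 4·(u + 3) + (-1)·(u + 3)(u + 2)
Expanding: h(u) = -u^2 - u - 1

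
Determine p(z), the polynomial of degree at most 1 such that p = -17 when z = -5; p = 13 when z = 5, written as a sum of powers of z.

L_0(z) = (z - 5) / [-10] = -(1/10)z + 1/2
L_1(z) = (z + 5) / [10] = (1/10)z + 1/2
p(z) = (-17)·L_0 + 13·L_1
  (-17)·L_0(z) = (17/10)z - 17/2
  13·L_1(z) = (13/10)z + 13/2
Adding term by term: 3z - 2

p(z) = 3z - 2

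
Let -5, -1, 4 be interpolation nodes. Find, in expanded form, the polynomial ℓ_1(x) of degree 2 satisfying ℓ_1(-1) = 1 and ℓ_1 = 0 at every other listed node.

ℓ_1(x) = -(1/20)x^2 - (1/20)x + 1

ℓ_1(x) = (x + 5)(x - 4) / [(4)·(-5)]
       = (x^2 + x - 20) / (-20)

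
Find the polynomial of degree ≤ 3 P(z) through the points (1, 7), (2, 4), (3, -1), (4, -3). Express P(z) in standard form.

Build the Lagrange basis polynomials:
L_0(z) = (z - 2)(z - 3)(z - 4) / [-6] = -(1/6)z^3 + (3/2)z^2 - (13/3)z + 4
L_1(z) = (z - 1)(z - 3)(z - 4) / [2] = (1/2)z^3 - 4z^2 + (19/2)z - 6
L_2(z) = (z - 1)(z - 2)(z - 4) / [-2] = -(1/2)z^3 + (7/2)z^2 - 7z + 4
L_3(z) = (z - 1)(z - 2)(z - 3) / [6] = (1/6)z^3 - z^2 + (11/6)z - 1
P(z) = 7·L_0 + 4·L_1 + (-1)·L_2 + (-3)·L_3
  7·L_0(z) = -(7/6)z^3 + (21/2)z^2 - (91/3)z + 28
  4·L_1(z) = 2z^3 - 16z^2 + 38z - 24
  (-1)·L_2(z) = (1/2)z^3 - (7/2)z^2 + 7z - 4
  (-3)·L_3(z) = -(1/2)z^3 + 3z^2 - (11/2)z + 3
Adding term by term: (5/6)z^3 - 6z^2 + (55/6)z + 3

P(z) = (5/6)z^3 - 6z^2 + (55/6)z + 3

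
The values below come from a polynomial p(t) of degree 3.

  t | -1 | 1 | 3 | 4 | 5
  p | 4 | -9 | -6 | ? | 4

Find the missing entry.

-21/16

The 4 known values determine p uniquely (degree ≤ 3).
Evaluate each Lagrange basis at t = 4:
L_0(4) = (3)·(1)·(-1)/[(-2)·(-4)·(-6)] = 1/16
L_1(4) = (5)·(1)·(-1)/[(2)·(-2)·(-4)] = -5/16
L_2(4) = (5)·(3)·(-1)/[(4)·(2)·(-2)] = 15/16
L_3(4) = (5)·(3)·(1)/[(6)·(4)·(2)] = 5/16
Sum: 4·(1/16) + (-9)·(-5/16) + (-6)·(15/16) + 4·(5/16) = -21/16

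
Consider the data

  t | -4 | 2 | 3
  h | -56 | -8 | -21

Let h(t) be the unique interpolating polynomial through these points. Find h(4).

L_0(4) = (2)·(1)/[(-6)·(-7)] = 1/21
L_1(4) = (8)·(1)/[(6)·(-1)] = -4/3
L_2(4) = (8)·(2)/[(7)·(1)] = 16/7
Sum: (-56)·(1/21) + (-8)·(-4/3) + (-21)·(16/7) = -40

-40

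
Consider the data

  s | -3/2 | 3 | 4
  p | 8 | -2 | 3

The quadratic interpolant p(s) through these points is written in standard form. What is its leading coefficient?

The leading coefficient equals the top divided difference p[-3/2,3,4].
p[-3/2,3] = (-2 - 8) / (3 - (-3/2)) = -20/9
p[3,4] = (3 - (-2)) / (4 - 3) = 5
p[-3/2,3,4] = (5 - (-20/9)) / (4 - (-3/2)) = 130/99

130/99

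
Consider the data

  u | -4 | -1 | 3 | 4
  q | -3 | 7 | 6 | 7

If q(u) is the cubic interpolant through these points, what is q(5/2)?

Using Newton's divided-difference form:
q[-4,-1] = (7 - (-3)) / (-1 - (-4)) = 10/3
q[-1,3] = (6 - 7) / (3 - (-1)) = -1/4
q[3,4] = (7 - 6) / (4 - 3) = 1
q[-4,-1,3] = (-1/4 - 10/3) / (3 - (-4)) = -43/84
q[-1,3,4] = (1 - (-1/4)) / (4 - (-1)) = 1/4
q[-4,-1,3,4] = (1/4 - (-43/84)) / (4 - (-4)) = 2/21
q(5/2) = -3 + (10/3)·(13/2) + (-43/84)·(13/2)·(7/2) + (2/21)·(13/2)·(7/2)·(-1/2) = 95/16

95/16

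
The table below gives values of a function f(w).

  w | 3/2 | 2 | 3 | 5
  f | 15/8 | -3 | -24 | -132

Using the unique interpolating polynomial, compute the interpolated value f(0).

Evaluate each Lagrange basis at w = 0:
L_0(0) = (-2)·(-3)·(-5)/[(-1/2)·(-3/2)·(-7/2)] = 80/7
L_1(0) = (-3/2)·(-3)·(-5)/[(1/2)·(-1)·(-3)] = -15
L_2(0) = (-3/2)·(-2)·(-5)/[(3/2)·(1)·(-2)] = 5
L_3(0) = (-3/2)·(-2)·(-3)/[(7/2)·(3)·(2)] = -3/7
Sum: 15/8·(80/7) + (-3)·(-15) + (-24)·(5) + (-132)·(-3/7) = 3

3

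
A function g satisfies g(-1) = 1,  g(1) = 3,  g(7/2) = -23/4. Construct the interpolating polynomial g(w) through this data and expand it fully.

Build the Lagrange basis polynomials:
L_0(w) = (w - 1)(w - 7/2) / [9] = (1/9)w^2 - (1/2)w + 7/18
L_1(w) = (w + 1)(w - 7/2) / [-5] = -(1/5)w^2 + (1/2)w + 7/10
L_2(w) = (w + 1)(w - 1) / [45/4] = (4/45)w^2 - 4/45
g(w) = 1·L_0 + 3·L_1 + (-23/4)·L_2
  1·L_0(w) = (1/9)w^2 - (1/2)w + 7/18
  3·L_1(w) = -(3/5)w^2 + (3/2)w + 21/10
  (-23/4)·L_2(w) = -(23/45)w^2 + 23/45
Adding term by term: -w^2 + w + 3

g(w) = -w^2 + w + 3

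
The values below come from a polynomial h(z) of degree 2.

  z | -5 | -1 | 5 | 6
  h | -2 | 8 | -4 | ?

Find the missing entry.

-183/20

The 3 known values determine h uniquely (degree ≤ 2).
L_0(6) = (7)·(1)/[(-4)·(-10)] = 7/40
L_1(6) = (11)·(1)/[(4)·(-6)] = -11/24
L_2(6) = (11)·(7)/[(10)·(6)] = 77/60
Sum: (-2)·(7/40) + 8·(-11/24) + (-4)·(77/60) = -183/20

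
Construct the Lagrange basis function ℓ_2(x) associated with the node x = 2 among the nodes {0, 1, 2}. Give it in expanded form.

ℓ_2(x) = (1/2)x^2 - (1/2)x

ℓ_2(x) = x(x - 1) / [(2)·(1)]
       = (x^2 - x) / (2)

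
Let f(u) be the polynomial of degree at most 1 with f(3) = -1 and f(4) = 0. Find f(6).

L_0(6) = (2)/[(-1)] = -2
L_1(6) = (3)/[(1)] = 3
Sum: (-1)·(-2) + 0 = 2

2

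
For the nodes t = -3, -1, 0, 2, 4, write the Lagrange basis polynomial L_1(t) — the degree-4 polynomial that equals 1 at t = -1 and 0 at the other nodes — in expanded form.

L_1(t) = (t + 3)t(t - 2)(t - 4) / [(2)·(-1)·(-3)·(-5)]
       = (t^4 - 3t^3 - 10t^2 + 24t) / (-30)

L_1(t) = -(1/30)t^4 + (1/10)t^3 + (1/3)t^2 - (4/5)t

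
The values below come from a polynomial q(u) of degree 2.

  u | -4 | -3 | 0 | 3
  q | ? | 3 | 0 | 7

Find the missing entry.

The 3 known values determine q uniquely (degree ≤ 2).
Evaluate each Lagrange basis at u = -4:
L_0(-4) = (-4)·(-7)/[(-3)·(-6)] = 14/9
L_1(-4) = (-1)·(-7)/[(3)·(-3)] = -7/9
L_2(-4) = (-1)·(-4)/[(6)·(3)] = 2/9
Sum: 3·(14/9) + 0 + 7·(2/9) = 56/9

56/9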